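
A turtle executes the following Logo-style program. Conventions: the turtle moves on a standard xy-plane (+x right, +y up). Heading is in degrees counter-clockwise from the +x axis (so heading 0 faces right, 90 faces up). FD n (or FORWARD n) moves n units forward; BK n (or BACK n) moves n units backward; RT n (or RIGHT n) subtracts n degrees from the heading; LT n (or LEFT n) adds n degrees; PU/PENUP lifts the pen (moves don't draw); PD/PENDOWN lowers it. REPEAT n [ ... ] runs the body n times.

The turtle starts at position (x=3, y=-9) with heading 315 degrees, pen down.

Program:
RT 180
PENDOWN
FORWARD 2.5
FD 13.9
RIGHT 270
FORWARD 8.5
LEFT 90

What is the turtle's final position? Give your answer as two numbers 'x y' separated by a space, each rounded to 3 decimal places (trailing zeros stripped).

Executing turtle program step by step:
Start: pos=(3,-9), heading=315, pen down
RT 180: heading 315 -> 135
PD: pen down
FD 2.5: (3,-9) -> (1.232,-7.232) [heading=135, draw]
FD 13.9: (1.232,-7.232) -> (-8.597,2.597) [heading=135, draw]
RT 270: heading 135 -> 225
FD 8.5: (-8.597,2.597) -> (-14.607,-3.414) [heading=225, draw]
LT 90: heading 225 -> 315
Final: pos=(-14.607,-3.414), heading=315, 3 segment(s) drawn

Answer: -14.607 -3.414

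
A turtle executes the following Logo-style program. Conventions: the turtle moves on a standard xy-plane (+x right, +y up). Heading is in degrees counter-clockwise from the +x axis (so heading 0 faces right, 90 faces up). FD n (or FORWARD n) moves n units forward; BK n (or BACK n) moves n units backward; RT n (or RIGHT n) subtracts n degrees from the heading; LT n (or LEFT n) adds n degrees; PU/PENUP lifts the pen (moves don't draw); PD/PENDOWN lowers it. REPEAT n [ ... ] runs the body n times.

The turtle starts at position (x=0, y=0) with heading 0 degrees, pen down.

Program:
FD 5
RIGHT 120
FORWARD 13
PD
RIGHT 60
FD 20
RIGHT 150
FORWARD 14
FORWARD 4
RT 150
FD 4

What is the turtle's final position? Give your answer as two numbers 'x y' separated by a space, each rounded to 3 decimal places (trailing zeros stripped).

Answer: -7.912 -5.722

Derivation:
Executing turtle program step by step:
Start: pos=(0,0), heading=0, pen down
FD 5: (0,0) -> (5,0) [heading=0, draw]
RT 120: heading 0 -> 240
FD 13: (5,0) -> (-1.5,-11.258) [heading=240, draw]
PD: pen down
RT 60: heading 240 -> 180
FD 20: (-1.5,-11.258) -> (-21.5,-11.258) [heading=180, draw]
RT 150: heading 180 -> 30
FD 14: (-21.5,-11.258) -> (-9.376,-4.258) [heading=30, draw]
FD 4: (-9.376,-4.258) -> (-5.912,-2.258) [heading=30, draw]
RT 150: heading 30 -> 240
FD 4: (-5.912,-2.258) -> (-7.912,-5.722) [heading=240, draw]
Final: pos=(-7.912,-5.722), heading=240, 6 segment(s) drawn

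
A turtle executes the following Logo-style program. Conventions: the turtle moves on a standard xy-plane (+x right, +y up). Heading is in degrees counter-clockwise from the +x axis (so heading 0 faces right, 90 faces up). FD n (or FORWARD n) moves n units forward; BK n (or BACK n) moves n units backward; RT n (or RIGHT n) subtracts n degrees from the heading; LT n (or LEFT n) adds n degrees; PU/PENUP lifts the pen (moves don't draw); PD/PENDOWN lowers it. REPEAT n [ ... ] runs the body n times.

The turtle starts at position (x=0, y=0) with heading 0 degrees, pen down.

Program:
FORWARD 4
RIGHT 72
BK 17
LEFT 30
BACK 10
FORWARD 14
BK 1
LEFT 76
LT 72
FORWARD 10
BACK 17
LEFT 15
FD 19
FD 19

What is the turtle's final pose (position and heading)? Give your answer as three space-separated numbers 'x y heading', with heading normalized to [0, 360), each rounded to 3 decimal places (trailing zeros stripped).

Executing turtle program step by step:
Start: pos=(0,0), heading=0, pen down
FD 4: (0,0) -> (4,0) [heading=0, draw]
RT 72: heading 0 -> 288
BK 17: (4,0) -> (-1.253,16.168) [heading=288, draw]
LT 30: heading 288 -> 318
BK 10: (-1.253,16.168) -> (-8.685,22.859) [heading=318, draw]
FD 14: (-8.685,22.859) -> (1.719,13.491) [heading=318, draw]
BK 1: (1.719,13.491) -> (0.976,14.161) [heading=318, draw]
LT 76: heading 318 -> 34
LT 72: heading 34 -> 106
FD 10: (0.976,14.161) -> (-1.78,23.773) [heading=106, draw]
BK 17: (-1.78,23.773) -> (2.906,7.432) [heading=106, draw]
LT 15: heading 106 -> 121
FD 19: (2.906,7.432) -> (-6.88,23.718) [heading=121, draw]
FD 19: (-6.88,23.718) -> (-16.666,40.004) [heading=121, draw]
Final: pos=(-16.666,40.004), heading=121, 9 segment(s) drawn

Answer: -16.666 40.004 121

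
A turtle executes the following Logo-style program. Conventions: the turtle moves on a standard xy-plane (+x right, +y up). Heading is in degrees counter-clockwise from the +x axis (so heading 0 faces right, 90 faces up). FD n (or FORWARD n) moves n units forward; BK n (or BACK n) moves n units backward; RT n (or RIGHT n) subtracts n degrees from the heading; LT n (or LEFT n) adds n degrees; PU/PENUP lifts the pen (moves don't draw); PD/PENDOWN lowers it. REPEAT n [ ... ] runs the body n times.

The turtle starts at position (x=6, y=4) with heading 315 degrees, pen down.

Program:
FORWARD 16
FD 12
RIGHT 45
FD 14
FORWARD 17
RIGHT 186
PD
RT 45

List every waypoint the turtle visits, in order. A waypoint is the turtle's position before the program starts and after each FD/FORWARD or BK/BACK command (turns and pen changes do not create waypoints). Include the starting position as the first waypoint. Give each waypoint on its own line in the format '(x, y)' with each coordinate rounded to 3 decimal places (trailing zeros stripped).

Answer: (6, 4)
(17.314, -7.314)
(25.799, -15.799)
(25.799, -29.799)
(25.799, -46.799)

Derivation:
Executing turtle program step by step:
Start: pos=(6,4), heading=315, pen down
FD 16: (6,4) -> (17.314,-7.314) [heading=315, draw]
FD 12: (17.314,-7.314) -> (25.799,-15.799) [heading=315, draw]
RT 45: heading 315 -> 270
FD 14: (25.799,-15.799) -> (25.799,-29.799) [heading=270, draw]
FD 17: (25.799,-29.799) -> (25.799,-46.799) [heading=270, draw]
RT 186: heading 270 -> 84
PD: pen down
RT 45: heading 84 -> 39
Final: pos=(25.799,-46.799), heading=39, 4 segment(s) drawn
Waypoints (5 total):
(6, 4)
(17.314, -7.314)
(25.799, -15.799)
(25.799, -29.799)
(25.799, -46.799)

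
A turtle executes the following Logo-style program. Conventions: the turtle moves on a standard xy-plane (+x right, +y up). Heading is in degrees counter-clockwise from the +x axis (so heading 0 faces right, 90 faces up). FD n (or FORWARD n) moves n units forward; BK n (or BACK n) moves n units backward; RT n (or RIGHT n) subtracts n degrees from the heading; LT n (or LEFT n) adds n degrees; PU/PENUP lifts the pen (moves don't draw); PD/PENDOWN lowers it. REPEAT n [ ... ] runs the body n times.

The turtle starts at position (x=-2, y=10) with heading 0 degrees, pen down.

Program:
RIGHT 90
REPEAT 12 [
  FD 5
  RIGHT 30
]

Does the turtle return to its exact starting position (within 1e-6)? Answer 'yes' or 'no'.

Executing turtle program step by step:
Start: pos=(-2,10), heading=0, pen down
RT 90: heading 0 -> 270
REPEAT 12 [
  -- iteration 1/12 --
  FD 5: (-2,10) -> (-2,5) [heading=270, draw]
  RT 30: heading 270 -> 240
  -- iteration 2/12 --
  FD 5: (-2,5) -> (-4.5,0.67) [heading=240, draw]
  RT 30: heading 240 -> 210
  -- iteration 3/12 --
  FD 5: (-4.5,0.67) -> (-8.83,-1.83) [heading=210, draw]
  RT 30: heading 210 -> 180
  -- iteration 4/12 --
  FD 5: (-8.83,-1.83) -> (-13.83,-1.83) [heading=180, draw]
  RT 30: heading 180 -> 150
  -- iteration 5/12 --
  FD 5: (-13.83,-1.83) -> (-18.16,0.67) [heading=150, draw]
  RT 30: heading 150 -> 120
  -- iteration 6/12 --
  FD 5: (-18.16,0.67) -> (-20.66,5) [heading=120, draw]
  RT 30: heading 120 -> 90
  -- iteration 7/12 --
  FD 5: (-20.66,5) -> (-20.66,10) [heading=90, draw]
  RT 30: heading 90 -> 60
  -- iteration 8/12 --
  FD 5: (-20.66,10) -> (-18.16,14.33) [heading=60, draw]
  RT 30: heading 60 -> 30
  -- iteration 9/12 --
  FD 5: (-18.16,14.33) -> (-13.83,16.83) [heading=30, draw]
  RT 30: heading 30 -> 0
  -- iteration 10/12 --
  FD 5: (-13.83,16.83) -> (-8.83,16.83) [heading=0, draw]
  RT 30: heading 0 -> 330
  -- iteration 11/12 --
  FD 5: (-8.83,16.83) -> (-4.5,14.33) [heading=330, draw]
  RT 30: heading 330 -> 300
  -- iteration 12/12 --
  FD 5: (-4.5,14.33) -> (-2,10) [heading=300, draw]
  RT 30: heading 300 -> 270
]
Final: pos=(-2,10), heading=270, 12 segment(s) drawn

Start position: (-2, 10)
Final position: (-2, 10)
Distance = 0; < 1e-6 -> CLOSED

Answer: yes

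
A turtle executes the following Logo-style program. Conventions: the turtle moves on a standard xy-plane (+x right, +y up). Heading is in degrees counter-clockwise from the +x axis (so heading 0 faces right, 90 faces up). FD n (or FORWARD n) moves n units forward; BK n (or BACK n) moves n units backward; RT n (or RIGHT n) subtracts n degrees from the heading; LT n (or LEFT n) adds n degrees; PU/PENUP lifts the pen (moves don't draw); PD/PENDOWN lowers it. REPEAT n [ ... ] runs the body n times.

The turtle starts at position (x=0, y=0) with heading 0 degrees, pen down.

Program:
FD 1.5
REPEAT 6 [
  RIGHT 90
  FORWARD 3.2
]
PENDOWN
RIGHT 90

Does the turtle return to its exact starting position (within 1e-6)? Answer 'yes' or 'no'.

Answer: no

Derivation:
Executing turtle program step by step:
Start: pos=(0,0), heading=0, pen down
FD 1.5: (0,0) -> (1.5,0) [heading=0, draw]
REPEAT 6 [
  -- iteration 1/6 --
  RT 90: heading 0 -> 270
  FD 3.2: (1.5,0) -> (1.5,-3.2) [heading=270, draw]
  -- iteration 2/6 --
  RT 90: heading 270 -> 180
  FD 3.2: (1.5,-3.2) -> (-1.7,-3.2) [heading=180, draw]
  -- iteration 3/6 --
  RT 90: heading 180 -> 90
  FD 3.2: (-1.7,-3.2) -> (-1.7,0) [heading=90, draw]
  -- iteration 4/6 --
  RT 90: heading 90 -> 0
  FD 3.2: (-1.7,0) -> (1.5,0) [heading=0, draw]
  -- iteration 5/6 --
  RT 90: heading 0 -> 270
  FD 3.2: (1.5,0) -> (1.5,-3.2) [heading=270, draw]
  -- iteration 6/6 --
  RT 90: heading 270 -> 180
  FD 3.2: (1.5,-3.2) -> (-1.7,-3.2) [heading=180, draw]
]
PD: pen down
RT 90: heading 180 -> 90
Final: pos=(-1.7,-3.2), heading=90, 7 segment(s) drawn

Start position: (0, 0)
Final position: (-1.7, -3.2)
Distance = 3.624; >= 1e-6 -> NOT closed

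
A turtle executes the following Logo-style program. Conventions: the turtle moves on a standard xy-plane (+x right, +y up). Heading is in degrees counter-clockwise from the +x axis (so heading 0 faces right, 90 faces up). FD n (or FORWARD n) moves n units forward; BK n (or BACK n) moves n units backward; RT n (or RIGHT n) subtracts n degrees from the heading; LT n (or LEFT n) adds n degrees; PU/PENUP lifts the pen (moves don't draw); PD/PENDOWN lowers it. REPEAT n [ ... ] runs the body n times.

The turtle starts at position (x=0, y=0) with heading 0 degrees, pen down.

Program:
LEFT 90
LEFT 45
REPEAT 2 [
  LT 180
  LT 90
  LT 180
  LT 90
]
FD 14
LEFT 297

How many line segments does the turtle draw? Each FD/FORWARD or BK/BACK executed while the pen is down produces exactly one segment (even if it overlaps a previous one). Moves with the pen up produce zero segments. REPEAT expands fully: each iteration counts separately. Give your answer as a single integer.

Answer: 1

Derivation:
Executing turtle program step by step:
Start: pos=(0,0), heading=0, pen down
LT 90: heading 0 -> 90
LT 45: heading 90 -> 135
REPEAT 2 [
  -- iteration 1/2 --
  LT 180: heading 135 -> 315
  LT 90: heading 315 -> 45
  LT 180: heading 45 -> 225
  LT 90: heading 225 -> 315
  -- iteration 2/2 --
  LT 180: heading 315 -> 135
  LT 90: heading 135 -> 225
  LT 180: heading 225 -> 45
  LT 90: heading 45 -> 135
]
FD 14: (0,0) -> (-9.899,9.899) [heading=135, draw]
LT 297: heading 135 -> 72
Final: pos=(-9.899,9.899), heading=72, 1 segment(s) drawn
Segments drawn: 1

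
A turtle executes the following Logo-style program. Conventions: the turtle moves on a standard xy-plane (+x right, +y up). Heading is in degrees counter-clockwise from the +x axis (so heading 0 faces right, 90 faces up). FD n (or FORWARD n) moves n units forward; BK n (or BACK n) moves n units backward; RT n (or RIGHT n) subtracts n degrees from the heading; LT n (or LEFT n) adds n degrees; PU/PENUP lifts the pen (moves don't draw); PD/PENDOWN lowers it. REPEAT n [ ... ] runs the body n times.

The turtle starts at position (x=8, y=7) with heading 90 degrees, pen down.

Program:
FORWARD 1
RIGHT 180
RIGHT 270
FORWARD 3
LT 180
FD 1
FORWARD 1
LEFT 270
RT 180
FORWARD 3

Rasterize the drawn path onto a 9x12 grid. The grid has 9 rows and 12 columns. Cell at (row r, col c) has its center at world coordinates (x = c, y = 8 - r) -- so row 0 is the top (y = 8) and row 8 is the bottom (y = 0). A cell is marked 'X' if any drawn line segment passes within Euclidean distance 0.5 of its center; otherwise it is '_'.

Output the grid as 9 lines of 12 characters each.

Answer: ________XXXX
________XX__
_________X__
_________X__
____________
____________
____________
____________
____________

Derivation:
Segment 0: (8,7) -> (8,8)
Segment 1: (8,8) -> (11,8)
Segment 2: (11,8) -> (10,8)
Segment 3: (10,8) -> (9,8)
Segment 4: (9,8) -> (9,5)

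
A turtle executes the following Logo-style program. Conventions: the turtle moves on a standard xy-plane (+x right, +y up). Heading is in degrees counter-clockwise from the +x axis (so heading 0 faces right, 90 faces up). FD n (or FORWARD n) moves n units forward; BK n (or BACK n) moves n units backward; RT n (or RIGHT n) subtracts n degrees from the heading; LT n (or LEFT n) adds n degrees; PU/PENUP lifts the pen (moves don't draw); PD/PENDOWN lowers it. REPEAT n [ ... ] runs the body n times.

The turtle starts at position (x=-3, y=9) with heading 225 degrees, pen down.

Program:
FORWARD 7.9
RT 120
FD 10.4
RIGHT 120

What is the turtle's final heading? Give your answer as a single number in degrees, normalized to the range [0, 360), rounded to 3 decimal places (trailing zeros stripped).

Executing turtle program step by step:
Start: pos=(-3,9), heading=225, pen down
FD 7.9: (-3,9) -> (-8.586,3.414) [heading=225, draw]
RT 120: heading 225 -> 105
FD 10.4: (-8.586,3.414) -> (-11.278,13.459) [heading=105, draw]
RT 120: heading 105 -> 345
Final: pos=(-11.278,13.459), heading=345, 2 segment(s) drawn

Answer: 345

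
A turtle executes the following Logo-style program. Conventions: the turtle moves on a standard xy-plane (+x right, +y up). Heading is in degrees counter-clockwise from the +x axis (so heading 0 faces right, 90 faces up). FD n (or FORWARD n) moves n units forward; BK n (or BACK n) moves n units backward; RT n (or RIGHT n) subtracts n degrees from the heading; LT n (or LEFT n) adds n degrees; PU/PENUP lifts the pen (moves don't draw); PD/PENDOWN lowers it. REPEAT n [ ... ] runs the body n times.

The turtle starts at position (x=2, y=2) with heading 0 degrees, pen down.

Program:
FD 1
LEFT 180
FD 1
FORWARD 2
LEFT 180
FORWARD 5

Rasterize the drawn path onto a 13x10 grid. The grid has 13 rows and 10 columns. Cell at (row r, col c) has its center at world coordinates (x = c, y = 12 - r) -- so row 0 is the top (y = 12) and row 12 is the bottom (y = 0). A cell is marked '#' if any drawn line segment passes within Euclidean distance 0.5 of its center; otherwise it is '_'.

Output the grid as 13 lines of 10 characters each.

Segment 0: (2,2) -> (3,2)
Segment 1: (3,2) -> (2,2)
Segment 2: (2,2) -> (0,2)
Segment 3: (0,2) -> (5,2)

Answer: __________
__________
__________
__________
__________
__________
__________
__________
__________
__________
######____
__________
__________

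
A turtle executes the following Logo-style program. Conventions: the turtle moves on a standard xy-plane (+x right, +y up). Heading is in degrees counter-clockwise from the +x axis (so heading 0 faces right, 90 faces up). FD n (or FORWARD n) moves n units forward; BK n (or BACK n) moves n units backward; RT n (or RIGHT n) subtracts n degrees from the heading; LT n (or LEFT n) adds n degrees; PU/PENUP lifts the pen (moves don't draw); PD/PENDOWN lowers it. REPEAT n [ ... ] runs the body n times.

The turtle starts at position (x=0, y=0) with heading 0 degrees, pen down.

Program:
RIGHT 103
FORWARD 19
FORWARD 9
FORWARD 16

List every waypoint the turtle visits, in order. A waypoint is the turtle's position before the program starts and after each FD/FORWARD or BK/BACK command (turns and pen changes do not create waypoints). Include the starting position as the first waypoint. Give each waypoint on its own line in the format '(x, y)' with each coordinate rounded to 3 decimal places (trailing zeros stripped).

Answer: (0, 0)
(-4.274, -18.513)
(-6.299, -27.282)
(-9.898, -42.872)

Derivation:
Executing turtle program step by step:
Start: pos=(0,0), heading=0, pen down
RT 103: heading 0 -> 257
FD 19: (0,0) -> (-4.274,-18.513) [heading=257, draw]
FD 9: (-4.274,-18.513) -> (-6.299,-27.282) [heading=257, draw]
FD 16: (-6.299,-27.282) -> (-9.898,-42.872) [heading=257, draw]
Final: pos=(-9.898,-42.872), heading=257, 3 segment(s) drawn
Waypoints (4 total):
(0, 0)
(-4.274, -18.513)
(-6.299, -27.282)
(-9.898, -42.872)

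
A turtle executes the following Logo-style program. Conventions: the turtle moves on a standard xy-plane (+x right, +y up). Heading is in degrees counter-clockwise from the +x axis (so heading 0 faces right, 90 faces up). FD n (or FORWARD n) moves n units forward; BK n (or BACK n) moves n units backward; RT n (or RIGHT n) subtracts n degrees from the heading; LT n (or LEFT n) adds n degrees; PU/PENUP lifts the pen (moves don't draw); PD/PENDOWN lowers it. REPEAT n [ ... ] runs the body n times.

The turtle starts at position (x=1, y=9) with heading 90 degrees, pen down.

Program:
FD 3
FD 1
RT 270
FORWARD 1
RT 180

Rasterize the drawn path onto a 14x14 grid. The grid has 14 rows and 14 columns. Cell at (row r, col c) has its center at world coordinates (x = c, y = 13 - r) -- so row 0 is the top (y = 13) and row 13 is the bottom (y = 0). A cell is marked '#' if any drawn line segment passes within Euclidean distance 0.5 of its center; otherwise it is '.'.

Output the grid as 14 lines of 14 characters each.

Answer: ##............
.#............
.#............
.#............
.#............
..............
..............
..............
..............
..............
..............
..............
..............
..............

Derivation:
Segment 0: (1,9) -> (1,12)
Segment 1: (1,12) -> (1,13)
Segment 2: (1,13) -> (0,13)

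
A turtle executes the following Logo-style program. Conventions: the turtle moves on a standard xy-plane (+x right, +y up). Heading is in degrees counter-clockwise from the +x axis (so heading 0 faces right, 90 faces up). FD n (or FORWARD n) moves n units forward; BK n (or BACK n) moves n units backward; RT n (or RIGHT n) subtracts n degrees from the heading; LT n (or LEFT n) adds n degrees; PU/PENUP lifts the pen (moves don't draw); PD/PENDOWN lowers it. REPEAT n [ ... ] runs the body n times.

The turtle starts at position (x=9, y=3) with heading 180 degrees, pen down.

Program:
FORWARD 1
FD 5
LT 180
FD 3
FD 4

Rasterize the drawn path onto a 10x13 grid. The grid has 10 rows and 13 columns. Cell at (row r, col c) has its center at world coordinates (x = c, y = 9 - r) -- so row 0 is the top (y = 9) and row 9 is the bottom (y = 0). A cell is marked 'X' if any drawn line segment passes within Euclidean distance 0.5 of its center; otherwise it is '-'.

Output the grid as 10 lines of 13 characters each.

Answer: -------------
-------------
-------------
-------------
-------------
-------------
---XXXXXXXX--
-------------
-------------
-------------

Derivation:
Segment 0: (9,3) -> (8,3)
Segment 1: (8,3) -> (3,3)
Segment 2: (3,3) -> (6,3)
Segment 3: (6,3) -> (10,3)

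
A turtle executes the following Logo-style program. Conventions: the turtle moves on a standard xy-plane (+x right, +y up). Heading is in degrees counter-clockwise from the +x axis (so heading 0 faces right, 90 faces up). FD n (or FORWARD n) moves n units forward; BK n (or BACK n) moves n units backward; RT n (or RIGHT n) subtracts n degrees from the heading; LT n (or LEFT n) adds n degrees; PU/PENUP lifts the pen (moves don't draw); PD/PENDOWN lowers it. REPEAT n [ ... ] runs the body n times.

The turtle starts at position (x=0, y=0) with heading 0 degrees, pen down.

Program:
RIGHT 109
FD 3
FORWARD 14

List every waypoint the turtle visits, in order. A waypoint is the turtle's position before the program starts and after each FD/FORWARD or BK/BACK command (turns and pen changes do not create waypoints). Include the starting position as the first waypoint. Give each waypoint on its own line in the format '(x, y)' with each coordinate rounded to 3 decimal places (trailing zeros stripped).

Answer: (0, 0)
(-0.977, -2.837)
(-5.535, -16.074)

Derivation:
Executing turtle program step by step:
Start: pos=(0,0), heading=0, pen down
RT 109: heading 0 -> 251
FD 3: (0,0) -> (-0.977,-2.837) [heading=251, draw]
FD 14: (-0.977,-2.837) -> (-5.535,-16.074) [heading=251, draw]
Final: pos=(-5.535,-16.074), heading=251, 2 segment(s) drawn
Waypoints (3 total):
(0, 0)
(-0.977, -2.837)
(-5.535, -16.074)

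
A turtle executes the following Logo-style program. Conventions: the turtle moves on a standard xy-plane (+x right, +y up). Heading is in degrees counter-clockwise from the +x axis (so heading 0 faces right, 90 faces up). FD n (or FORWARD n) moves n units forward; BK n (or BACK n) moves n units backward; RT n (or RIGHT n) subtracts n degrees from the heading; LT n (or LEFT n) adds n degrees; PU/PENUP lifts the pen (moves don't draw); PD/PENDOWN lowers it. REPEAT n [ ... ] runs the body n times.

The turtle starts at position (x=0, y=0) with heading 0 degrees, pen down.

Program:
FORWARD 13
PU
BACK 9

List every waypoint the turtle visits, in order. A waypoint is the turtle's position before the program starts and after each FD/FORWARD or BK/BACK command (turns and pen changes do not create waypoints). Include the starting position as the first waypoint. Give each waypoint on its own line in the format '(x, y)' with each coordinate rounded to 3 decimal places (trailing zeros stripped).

Executing turtle program step by step:
Start: pos=(0,0), heading=0, pen down
FD 13: (0,0) -> (13,0) [heading=0, draw]
PU: pen up
BK 9: (13,0) -> (4,0) [heading=0, move]
Final: pos=(4,0), heading=0, 1 segment(s) drawn
Waypoints (3 total):
(0, 0)
(13, 0)
(4, 0)

Answer: (0, 0)
(13, 0)
(4, 0)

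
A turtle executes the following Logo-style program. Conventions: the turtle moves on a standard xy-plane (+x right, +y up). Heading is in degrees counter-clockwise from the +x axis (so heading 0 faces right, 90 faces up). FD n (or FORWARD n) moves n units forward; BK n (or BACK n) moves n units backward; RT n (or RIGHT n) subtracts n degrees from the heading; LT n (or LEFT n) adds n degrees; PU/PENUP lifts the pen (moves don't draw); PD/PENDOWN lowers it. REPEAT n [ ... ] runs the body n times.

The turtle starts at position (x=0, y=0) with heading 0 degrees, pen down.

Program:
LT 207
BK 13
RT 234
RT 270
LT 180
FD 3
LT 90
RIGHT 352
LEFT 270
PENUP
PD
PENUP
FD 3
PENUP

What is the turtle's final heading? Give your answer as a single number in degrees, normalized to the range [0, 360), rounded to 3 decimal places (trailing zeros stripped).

Answer: 251

Derivation:
Executing turtle program step by step:
Start: pos=(0,0), heading=0, pen down
LT 207: heading 0 -> 207
BK 13: (0,0) -> (11.583,5.902) [heading=207, draw]
RT 234: heading 207 -> 333
RT 270: heading 333 -> 63
LT 180: heading 63 -> 243
FD 3: (11.583,5.902) -> (10.221,3.229) [heading=243, draw]
LT 90: heading 243 -> 333
RT 352: heading 333 -> 341
LT 270: heading 341 -> 251
PU: pen up
PD: pen down
PU: pen up
FD 3: (10.221,3.229) -> (9.244,0.392) [heading=251, move]
PU: pen up
Final: pos=(9.244,0.392), heading=251, 2 segment(s) drawn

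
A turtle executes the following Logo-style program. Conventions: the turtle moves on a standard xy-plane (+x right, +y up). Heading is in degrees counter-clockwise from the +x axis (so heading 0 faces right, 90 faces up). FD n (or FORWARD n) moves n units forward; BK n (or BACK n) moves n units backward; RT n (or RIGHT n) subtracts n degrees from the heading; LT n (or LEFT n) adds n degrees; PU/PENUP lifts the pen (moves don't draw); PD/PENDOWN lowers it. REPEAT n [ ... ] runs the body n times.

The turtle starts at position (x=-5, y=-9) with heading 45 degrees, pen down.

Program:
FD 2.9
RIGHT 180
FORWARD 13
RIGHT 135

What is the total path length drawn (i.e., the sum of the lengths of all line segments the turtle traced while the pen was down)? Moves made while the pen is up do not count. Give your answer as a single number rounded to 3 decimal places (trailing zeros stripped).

Answer: 15.9

Derivation:
Executing turtle program step by step:
Start: pos=(-5,-9), heading=45, pen down
FD 2.9: (-5,-9) -> (-2.949,-6.949) [heading=45, draw]
RT 180: heading 45 -> 225
FD 13: (-2.949,-6.949) -> (-12.142,-16.142) [heading=225, draw]
RT 135: heading 225 -> 90
Final: pos=(-12.142,-16.142), heading=90, 2 segment(s) drawn

Segment lengths:
  seg 1: (-5,-9) -> (-2.949,-6.949), length = 2.9
  seg 2: (-2.949,-6.949) -> (-12.142,-16.142), length = 13
Total = 15.9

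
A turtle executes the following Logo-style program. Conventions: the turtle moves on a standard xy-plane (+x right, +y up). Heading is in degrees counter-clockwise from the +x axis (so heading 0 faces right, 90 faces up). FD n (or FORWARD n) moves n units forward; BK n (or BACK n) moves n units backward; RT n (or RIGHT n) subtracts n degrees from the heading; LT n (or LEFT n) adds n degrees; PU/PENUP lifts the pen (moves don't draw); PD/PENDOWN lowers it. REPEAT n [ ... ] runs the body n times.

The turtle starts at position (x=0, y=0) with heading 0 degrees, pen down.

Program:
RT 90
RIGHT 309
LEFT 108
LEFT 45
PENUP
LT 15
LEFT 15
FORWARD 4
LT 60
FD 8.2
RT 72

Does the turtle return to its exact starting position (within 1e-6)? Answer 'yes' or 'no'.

Answer: no

Derivation:
Executing turtle program step by step:
Start: pos=(0,0), heading=0, pen down
RT 90: heading 0 -> 270
RT 309: heading 270 -> 321
LT 108: heading 321 -> 69
LT 45: heading 69 -> 114
PU: pen up
LT 15: heading 114 -> 129
LT 15: heading 129 -> 144
FD 4: (0,0) -> (-3.236,2.351) [heading=144, move]
LT 60: heading 144 -> 204
FD 8.2: (-3.236,2.351) -> (-10.727,-0.984) [heading=204, move]
RT 72: heading 204 -> 132
Final: pos=(-10.727,-0.984), heading=132, 0 segment(s) drawn

Start position: (0, 0)
Final position: (-10.727, -0.984)
Distance = 10.772; >= 1e-6 -> NOT closed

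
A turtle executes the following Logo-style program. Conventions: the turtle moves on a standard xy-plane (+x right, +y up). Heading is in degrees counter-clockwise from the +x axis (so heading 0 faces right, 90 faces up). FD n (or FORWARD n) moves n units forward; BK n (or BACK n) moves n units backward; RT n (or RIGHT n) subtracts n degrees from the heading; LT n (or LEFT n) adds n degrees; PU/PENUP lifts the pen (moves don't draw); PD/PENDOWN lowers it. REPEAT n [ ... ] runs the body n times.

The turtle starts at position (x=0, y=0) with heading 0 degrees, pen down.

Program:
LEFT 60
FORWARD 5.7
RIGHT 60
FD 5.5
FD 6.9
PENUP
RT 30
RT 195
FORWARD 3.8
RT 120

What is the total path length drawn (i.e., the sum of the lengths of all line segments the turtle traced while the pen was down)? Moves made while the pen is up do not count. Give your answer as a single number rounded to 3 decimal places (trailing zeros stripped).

Executing turtle program step by step:
Start: pos=(0,0), heading=0, pen down
LT 60: heading 0 -> 60
FD 5.7: (0,0) -> (2.85,4.936) [heading=60, draw]
RT 60: heading 60 -> 0
FD 5.5: (2.85,4.936) -> (8.35,4.936) [heading=0, draw]
FD 6.9: (8.35,4.936) -> (15.25,4.936) [heading=0, draw]
PU: pen up
RT 30: heading 0 -> 330
RT 195: heading 330 -> 135
FD 3.8: (15.25,4.936) -> (12.563,7.623) [heading=135, move]
RT 120: heading 135 -> 15
Final: pos=(12.563,7.623), heading=15, 3 segment(s) drawn

Segment lengths:
  seg 1: (0,0) -> (2.85,4.936), length = 5.7
  seg 2: (2.85,4.936) -> (8.35,4.936), length = 5.5
  seg 3: (8.35,4.936) -> (15.25,4.936), length = 6.9
Total = 18.1

Answer: 18.1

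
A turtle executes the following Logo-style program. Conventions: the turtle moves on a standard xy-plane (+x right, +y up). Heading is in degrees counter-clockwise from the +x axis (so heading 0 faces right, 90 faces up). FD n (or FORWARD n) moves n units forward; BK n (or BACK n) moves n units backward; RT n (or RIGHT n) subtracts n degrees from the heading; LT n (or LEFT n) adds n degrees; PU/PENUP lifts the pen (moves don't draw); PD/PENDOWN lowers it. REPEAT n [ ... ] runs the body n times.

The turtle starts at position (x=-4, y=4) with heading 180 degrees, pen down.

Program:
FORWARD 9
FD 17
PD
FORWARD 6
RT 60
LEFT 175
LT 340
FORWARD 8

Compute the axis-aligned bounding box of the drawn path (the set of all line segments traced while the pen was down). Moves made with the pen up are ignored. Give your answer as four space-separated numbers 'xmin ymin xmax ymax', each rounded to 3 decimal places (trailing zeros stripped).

Executing turtle program step by step:
Start: pos=(-4,4), heading=180, pen down
FD 9: (-4,4) -> (-13,4) [heading=180, draw]
FD 17: (-13,4) -> (-30,4) [heading=180, draw]
PD: pen down
FD 6: (-30,4) -> (-36,4) [heading=180, draw]
RT 60: heading 180 -> 120
LT 175: heading 120 -> 295
LT 340: heading 295 -> 275
FD 8: (-36,4) -> (-35.303,-3.97) [heading=275, draw]
Final: pos=(-35.303,-3.97), heading=275, 4 segment(s) drawn

Segment endpoints: x in {-36, -35.303, -30, -13, -4}, y in {-3.97, 4, 4, 4, 4}
xmin=-36, ymin=-3.97, xmax=-4, ymax=4

Answer: -36 -3.97 -4 4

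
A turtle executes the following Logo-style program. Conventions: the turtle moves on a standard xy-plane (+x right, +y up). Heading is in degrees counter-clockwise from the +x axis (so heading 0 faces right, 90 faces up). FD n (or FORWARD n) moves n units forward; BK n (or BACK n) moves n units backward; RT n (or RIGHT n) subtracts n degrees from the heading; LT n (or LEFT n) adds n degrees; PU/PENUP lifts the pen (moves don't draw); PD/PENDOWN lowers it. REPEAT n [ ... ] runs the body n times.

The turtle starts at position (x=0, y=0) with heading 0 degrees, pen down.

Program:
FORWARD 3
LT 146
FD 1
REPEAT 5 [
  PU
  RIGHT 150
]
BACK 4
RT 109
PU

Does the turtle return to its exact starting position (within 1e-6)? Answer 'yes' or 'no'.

Executing turtle program step by step:
Start: pos=(0,0), heading=0, pen down
FD 3: (0,0) -> (3,0) [heading=0, draw]
LT 146: heading 0 -> 146
FD 1: (3,0) -> (2.171,0.559) [heading=146, draw]
REPEAT 5 [
  -- iteration 1/5 --
  PU: pen up
  RT 150: heading 146 -> 356
  -- iteration 2/5 --
  PU: pen up
  RT 150: heading 356 -> 206
  -- iteration 3/5 --
  PU: pen up
  RT 150: heading 206 -> 56
  -- iteration 4/5 --
  PU: pen up
  RT 150: heading 56 -> 266
  -- iteration 5/5 --
  PU: pen up
  RT 150: heading 266 -> 116
]
BK 4: (2.171,0.559) -> (3.924,-3.036) [heading=116, move]
RT 109: heading 116 -> 7
PU: pen up
Final: pos=(3.924,-3.036), heading=7, 2 segment(s) drawn

Start position: (0, 0)
Final position: (3.924, -3.036)
Distance = 4.962; >= 1e-6 -> NOT closed

Answer: no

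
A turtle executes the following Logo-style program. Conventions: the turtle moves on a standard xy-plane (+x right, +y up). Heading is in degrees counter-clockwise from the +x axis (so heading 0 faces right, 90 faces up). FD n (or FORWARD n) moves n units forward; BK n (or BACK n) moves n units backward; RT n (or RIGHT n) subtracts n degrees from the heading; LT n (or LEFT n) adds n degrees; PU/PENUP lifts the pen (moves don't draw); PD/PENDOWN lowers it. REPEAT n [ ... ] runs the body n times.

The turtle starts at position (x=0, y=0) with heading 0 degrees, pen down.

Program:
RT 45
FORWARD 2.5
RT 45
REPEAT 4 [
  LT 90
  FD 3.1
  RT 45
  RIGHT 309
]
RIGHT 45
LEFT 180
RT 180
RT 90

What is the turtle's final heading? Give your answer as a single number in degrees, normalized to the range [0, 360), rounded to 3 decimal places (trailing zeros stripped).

Answer: 159

Derivation:
Executing turtle program step by step:
Start: pos=(0,0), heading=0, pen down
RT 45: heading 0 -> 315
FD 2.5: (0,0) -> (1.768,-1.768) [heading=315, draw]
RT 45: heading 315 -> 270
REPEAT 4 [
  -- iteration 1/4 --
  LT 90: heading 270 -> 0
  FD 3.1: (1.768,-1.768) -> (4.868,-1.768) [heading=0, draw]
  RT 45: heading 0 -> 315
  RT 309: heading 315 -> 6
  -- iteration 2/4 --
  LT 90: heading 6 -> 96
  FD 3.1: (4.868,-1.768) -> (4.544,1.315) [heading=96, draw]
  RT 45: heading 96 -> 51
  RT 309: heading 51 -> 102
  -- iteration 3/4 --
  LT 90: heading 102 -> 192
  FD 3.1: (4.544,1.315) -> (1.511,0.671) [heading=192, draw]
  RT 45: heading 192 -> 147
  RT 309: heading 147 -> 198
  -- iteration 4/4 --
  LT 90: heading 198 -> 288
  FD 3.1: (1.511,0.671) -> (2.469,-2.278) [heading=288, draw]
  RT 45: heading 288 -> 243
  RT 309: heading 243 -> 294
]
RT 45: heading 294 -> 249
LT 180: heading 249 -> 69
RT 180: heading 69 -> 249
RT 90: heading 249 -> 159
Final: pos=(2.469,-2.278), heading=159, 5 segment(s) drawn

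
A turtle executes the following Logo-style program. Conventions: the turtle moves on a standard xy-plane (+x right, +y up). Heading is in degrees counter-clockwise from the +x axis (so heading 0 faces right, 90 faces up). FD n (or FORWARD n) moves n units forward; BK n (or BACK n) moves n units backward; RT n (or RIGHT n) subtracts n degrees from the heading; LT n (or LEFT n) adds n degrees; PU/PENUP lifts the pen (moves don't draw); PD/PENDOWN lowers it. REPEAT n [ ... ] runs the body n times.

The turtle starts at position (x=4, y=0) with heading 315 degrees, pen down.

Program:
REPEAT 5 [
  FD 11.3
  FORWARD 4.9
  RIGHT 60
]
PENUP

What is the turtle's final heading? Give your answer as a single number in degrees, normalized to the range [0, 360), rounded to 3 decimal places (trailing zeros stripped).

Answer: 15

Derivation:
Executing turtle program step by step:
Start: pos=(4,0), heading=315, pen down
REPEAT 5 [
  -- iteration 1/5 --
  FD 11.3: (4,0) -> (11.99,-7.99) [heading=315, draw]
  FD 4.9: (11.99,-7.99) -> (15.455,-11.455) [heading=315, draw]
  RT 60: heading 315 -> 255
  -- iteration 2/5 --
  FD 11.3: (15.455,-11.455) -> (12.53,-22.37) [heading=255, draw]
  FD 4.9: (12.53,-22.37) -> (11.262,-27.103) [heading=255, draw]
  RT 60: heading 255 -> 195
  -- iteration 3/5 --
  FD 11.3: (11.262,-27.103) -> (0.347,-30.028) [heading=195, draw]
  FD 4.9: (0.347,-30.028) -> (-4.386,-31.296) [heading=195, draw]
  RT 60: heading 195 -> 135
  -- iteration 4/5 --
  FD 11.3: (-4.386,-31.296) -> (-12.376,-23.306) [heading=135, draw]
  FD 4.9: (-12.376,-23.306) -> (-15.841,-19.841) [heading=135, draw]
  RT 60: heading 135 -> 75
  -- iteration 5/5 --
  FD 11.3: (-15.841,-19.841) -> (-12.916,-8.926) [heading=75, draw]
  FD 4.9: (-12.916,-8.926) -> (-11.648,-4.193) [heading=75, draw]
  RT 60: heading 75 -> 15
]
PU: pen up
Final: pos=(-11.648,-4.193), heading=15, 10 segment(s) drawn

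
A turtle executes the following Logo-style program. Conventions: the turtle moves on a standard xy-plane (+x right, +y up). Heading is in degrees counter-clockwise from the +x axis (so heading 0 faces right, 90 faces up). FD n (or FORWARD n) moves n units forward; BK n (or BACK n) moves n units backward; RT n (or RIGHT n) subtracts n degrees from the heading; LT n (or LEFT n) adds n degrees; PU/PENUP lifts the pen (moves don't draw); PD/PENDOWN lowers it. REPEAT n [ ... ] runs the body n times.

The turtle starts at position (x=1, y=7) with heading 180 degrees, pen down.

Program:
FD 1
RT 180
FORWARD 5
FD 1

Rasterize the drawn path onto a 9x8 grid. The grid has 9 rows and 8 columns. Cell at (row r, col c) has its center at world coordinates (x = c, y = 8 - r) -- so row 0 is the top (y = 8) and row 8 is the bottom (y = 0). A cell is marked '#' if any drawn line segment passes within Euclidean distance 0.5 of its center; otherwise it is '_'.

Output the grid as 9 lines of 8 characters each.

Answer: ________
#######_
________
________
________
________
________
________
________

Derivation:
Segment 0: (1,7) -> (0,7)
Segment 1: (0,7) -> (5,7)
Segment 2: (5,7) -> (6,7)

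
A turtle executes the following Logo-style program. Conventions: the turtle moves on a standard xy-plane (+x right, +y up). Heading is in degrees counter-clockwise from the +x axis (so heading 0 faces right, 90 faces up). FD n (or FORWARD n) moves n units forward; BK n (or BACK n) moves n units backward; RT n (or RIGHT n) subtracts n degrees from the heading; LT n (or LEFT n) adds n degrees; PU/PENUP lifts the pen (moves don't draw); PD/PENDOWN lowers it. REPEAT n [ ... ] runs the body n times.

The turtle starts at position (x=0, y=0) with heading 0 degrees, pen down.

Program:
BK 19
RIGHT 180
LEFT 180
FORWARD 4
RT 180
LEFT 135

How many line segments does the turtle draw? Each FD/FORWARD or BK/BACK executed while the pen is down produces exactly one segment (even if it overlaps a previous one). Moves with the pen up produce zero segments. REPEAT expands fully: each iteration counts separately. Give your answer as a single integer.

Executing turtle program step by step:
Start: pos=(0,0), heading=0, pen down
BK 19: (0,0) -> (-19,0) [heading=0, draw]
RT 180: heading 0 -> 180
LT 180: heading 180 -> 0
FD 4: (-19,0) -> (-15,0) [heading=0, draw]
RT 180: heading 0 -> 180
LT 135: heading 180 -> 315
Final: pos=(-15,0), heading=315, 2 segment(s) drawn
Segments drawn: 2

Answer: 2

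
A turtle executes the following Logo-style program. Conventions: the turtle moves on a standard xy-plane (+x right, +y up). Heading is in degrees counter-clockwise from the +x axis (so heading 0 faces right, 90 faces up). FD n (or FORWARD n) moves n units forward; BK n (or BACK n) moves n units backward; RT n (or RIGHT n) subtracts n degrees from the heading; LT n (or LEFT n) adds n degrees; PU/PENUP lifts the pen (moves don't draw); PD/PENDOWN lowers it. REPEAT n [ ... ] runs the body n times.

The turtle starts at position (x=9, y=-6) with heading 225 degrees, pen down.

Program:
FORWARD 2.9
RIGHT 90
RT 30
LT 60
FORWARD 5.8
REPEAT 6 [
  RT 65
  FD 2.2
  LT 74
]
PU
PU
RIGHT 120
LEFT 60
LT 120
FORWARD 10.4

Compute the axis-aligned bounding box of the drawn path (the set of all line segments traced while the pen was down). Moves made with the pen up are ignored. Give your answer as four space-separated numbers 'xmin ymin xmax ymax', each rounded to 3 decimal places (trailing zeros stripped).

Executing turtle program step by step:
Start: pos=(9,-6), heading=225, pen down
FD 2.9: (9,-6) -> (6.949,-8.051) [heading=225, draw]
RT 90: heading 225 -> 135
RT 30: heading 135 -> 105
LT 60: heading 105 -> 165
FD 5.8: (6.949,-8.051) -> (1.347,-6.549) [heading=165, draw]
REPEAT 6 [
  -- iteration 1/6 --
  RT 65: heading 165 -> 100
  FD 2.2: (1.347,-6.549) -> (0.965,-4.383) [heading=100, draw]
  LT 74: heading 100 -> 174
  -- iteration 2/6 --
  RT 65: heading 174 -> 109
  FD 2.2: (0.965,-4.383) -> (0.249,-2.303) [heading=109, draw]
  LT 74: heading 109 -> 183
  -- iteration 3/6 --
  RT 65: heading 183 -> 118
  FD 2.2: (0.249,-2.303) -> (-0.784,-0.36) [heading=118, draw]
  LT 74: heading 118 -> 192
  -- iteration 4/6 --
  RT 65: heading 192 -> 127
  FD 2.2: (-0.784,-0.36) -> (-2.108,1.397) [heading=127, draw]
  LT 74: heading 127 -> 201
  -- iteration 5/6 --
  RT 65: heading 201 -> 136
  FD 2.2: (-2.108,1.397) -> (-3.691,2.925) [heading=136, draw]
  LT 74: heading 136 -> 210
  -- iteration 6/6 --
  RT 65: heading 210 -> 145
  FD 2.2: (-3.691,2.925) -> (-5.493,4.187) [heading=145, draw]
  LT 74: heading 145 -> 219
]
PU: pen up
PU: pen up
RT 120: heading 219 -> 99
LT 60: heading 99 -> 159
LT 120: heading 159 -> 279
FD 10.4: (-5.493,4.187) -> (-3.866,-6.085) [heading=279, move]
Final: pos=(-3.866,-6.085), heading=279, 8 segment(s) drawn

Segment endpoints: x in {-5.493, -3.691, -2.108, -0.784, 0.249, 0.965, 1.347, 6.949, 9}, y in {-8.051, -6.549, -6, -4.383, -2.303, -0.36, 1.397, 2.925, 4.187}
xmin=-5.493, ymin=-8.051, xmax=9, ymax=4.187

Answer: -5.493 -8.051 9 4.187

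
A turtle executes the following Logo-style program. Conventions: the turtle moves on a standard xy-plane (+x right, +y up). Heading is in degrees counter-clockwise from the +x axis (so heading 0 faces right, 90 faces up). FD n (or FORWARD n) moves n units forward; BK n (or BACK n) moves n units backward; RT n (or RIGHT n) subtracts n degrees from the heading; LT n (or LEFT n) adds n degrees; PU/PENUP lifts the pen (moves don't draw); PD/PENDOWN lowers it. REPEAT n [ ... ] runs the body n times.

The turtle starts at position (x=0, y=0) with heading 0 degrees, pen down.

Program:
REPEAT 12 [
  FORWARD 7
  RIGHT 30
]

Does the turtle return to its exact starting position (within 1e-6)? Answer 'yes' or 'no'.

Executing turtle program step by step:
Start: pos=(0,0), heading=0, pen down
REPEAT 12 [
  -- iteration 1/12 --
  FD 7: (0,0) -> (7,0) [heading=0, draw]
  RT 30: heading 0 -> 330
  -- iteration 2/12 --
  FD 7: (7,0) -> (13.062,-3.5) [heading=330, draw]
  RT 30: heading 330 -> 300
  -- iteration 3/12 --
  FD 7: (13.062,-3.5) -> (16.562,-9.562) [heading=300, draw]
  RT 30: heading 300 -> 270
  -- iteration 4/12 --
  FD 7: (16.562,-9.562) -> (16.562,-16.562) [heading=270, draw]
  RT 30: heading 270 -> 240
  -- iteration 5/12 --
  FD 7: (16.562,-16.562) -> (13.062,-22.624) [heading=240, draw]
  RT 30: heading 240 -> 210
  -- iteration 6/12 --
  FD 7: (13.062,-22.624) -> (7,-26.124) [heading=210, draw]
  RT 30: heading 210 -> 180
  -- iteration 7/12 --
  FD 7: (7,-26.124) -> (0,-26.124) [heading=180, draw]
  RT 30: heading 180 -> 150
  -- iteration 8/12 --
  FD 7: (0,-26.124) -> (-6.062,-22.624) [heading=150, draw]
  RT 30: heading 150 -> 120
  -- iteration 9/12 --
  FD 7: (-6.062,-22.624) -> (-9.562,-16.562) [heading=120, draw]
  RT 30: heading 120 -> 90
  -- iteration 10/12 --
  FD 7: (-9.562,-16.562) -> (-9.562,-9.562) [heading=90, draw]
  RT 30: heading 90 -> 60
  -- iteration 11/12 --
  FD 7: (-9.562,-9.562) -> (-6.062,-3.5) [heading=60, draw]
  RT 30: heading 60 -> 30
  -- iteration 12/12 --
  FD 7: (-6.062,-3.5) -> (0,0) [heading=30, draw]
  RT 30: heading 30 -> 0
]
Final: pos=(0,0), heading=0, 12 segment(s) drawn

Start position: (0, 0)
Final position: (0, 0)
Distance = 0; < 1e-6 -> CLOSED

Answer: yes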